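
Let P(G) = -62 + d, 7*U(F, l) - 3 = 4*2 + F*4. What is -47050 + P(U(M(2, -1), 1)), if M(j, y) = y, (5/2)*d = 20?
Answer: -47104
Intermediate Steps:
d = 8 (d = (⅖)*20 = 8)
U(F, l) = 11/7 + 4*F/7 (U(F, l) = 3/7 + (4*2 + F*4)/7 = 3/7 + (8 + 4*F)/7 = 3/7 + (8/7 + 4*F/7) = 11/7 + 4*F/7)
P(G) = -54 (P(G) = -62 + 8 = -54)
-47050 + P(U(M(2, -1), 1)) = -47050 - 54 = -47104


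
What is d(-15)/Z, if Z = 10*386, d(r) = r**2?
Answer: 45/772 ≈ 0.058290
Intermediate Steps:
Z = 3860
d(-15)/Z = (-15)**2/3860 = 225*(1/3860) = 45/772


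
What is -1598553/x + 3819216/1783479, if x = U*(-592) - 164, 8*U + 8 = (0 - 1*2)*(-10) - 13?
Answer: 105604793901/5944930 ≈ 17764.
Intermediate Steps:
U = -⅛ (U = -1 + ((0 - 1*2)*(-10) - 13)/8 = -1 + ((0 - 2)*(-10) - 13)/8 = -1 + (-2*(-10) - 13)/8 = -1 + (20 - 13)/8 = -1 + (⅛)*7 = -1 + 7/8 = -⅛ ≈ -0.12500)
x = -90 (x = -⅛*(-592) - 164 = 74 - 164 = -90)
-1598553/x + 3819216/1783479 = -1598553/(-90) + 3819216/1783479 = -1598553*(-1/90) + 3819216*(1/1783479) = 177617/10 + 1273072/594493 = 105604793901/5944930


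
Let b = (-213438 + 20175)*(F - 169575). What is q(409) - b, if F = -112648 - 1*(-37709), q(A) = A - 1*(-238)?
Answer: -47255508535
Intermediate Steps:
q(A) = 238 + A (q(A) = A + 238 = 238 + A)
F = -74939 (F = -112648 + 37709 = -74939)
b = 47255509182 (b = (-213438 + 20175)*(-74939 - 169575) = -193263*(-244514) = 47255509182)
q(409) - b = (238 + 409) - 1*47255509182 = 647 - 47255509182 = -47255508535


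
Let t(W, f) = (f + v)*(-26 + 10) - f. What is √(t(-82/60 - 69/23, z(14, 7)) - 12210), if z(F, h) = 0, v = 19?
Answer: I*√12514 ≈ 111.87*I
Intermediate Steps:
t(W, f) = -304 - 17*f (t(W, f) = (f + 19)*(-26 + 10) - f = (19 + f)*(-16) - f = (-304 - 16*f) - f = -304 - 17*f)
√(t(-82/60 - 69/23, z(14, 7)) - 12210) = √((-304 - 17*0) - 12210) = √((-304 + 0) - 12210) = √(-304 - 12210) = √(-12514) = I*√12514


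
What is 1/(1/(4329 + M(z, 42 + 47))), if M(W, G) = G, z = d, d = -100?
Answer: 4418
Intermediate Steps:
z = -100
1/(1/(4329 + M(z, 42 + 47))) = 1/(1/(4329 + (42 + 47))) = 1/(1/(4329 + 89)) = 1/(1/4418) = 4418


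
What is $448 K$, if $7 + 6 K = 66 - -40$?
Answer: $7392$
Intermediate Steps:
$K = \frac{33}{2}$ ($K = - \frac{7}{6} + \frac{66 - -40}{6} = - \frac{7}{6} + \frac{66 + 40}{6} = - \frac{7}{6} + \frac{1}{6} \cdot 106 = - \frac{7}{6} + \frac{53}{3} = \frac{33}{2} \approx 16.5$)
$448 K = 448 \cdot \frac{33}{2} = 7392$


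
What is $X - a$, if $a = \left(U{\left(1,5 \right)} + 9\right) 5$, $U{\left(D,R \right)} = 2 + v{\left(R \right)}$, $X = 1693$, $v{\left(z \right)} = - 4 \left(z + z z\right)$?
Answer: $2238$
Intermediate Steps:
$v{\left(z \right)} = - 4 z - 4 z^{2}$ ($v{\left(z \right)} = - 4 \left(z + z^{2}\right) = - 4 z - 4 z^{2}$)
$U{\left(D,R \right)} = 2 - 4 R \left(1 + R\right)$
$a = -545$ ($a = \left(\left(2 - 20 \left(1 + 5\right)\right) + 9\right) 5 = \left(\left(2 - 20 \cdot 6\right) + 9\right) 5 = \left(\left(2 - 120\right) + 9\right) 5 = \left(-118 + 9\right) 5 = \left(-109\right) 5 = -545$)
$X - a = 1693 - -545 = 1693 + 545 = 2238$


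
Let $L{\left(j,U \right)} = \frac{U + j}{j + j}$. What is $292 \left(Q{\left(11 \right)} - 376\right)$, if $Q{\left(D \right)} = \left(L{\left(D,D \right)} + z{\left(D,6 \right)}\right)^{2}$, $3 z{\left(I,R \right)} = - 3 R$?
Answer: $-102492$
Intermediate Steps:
$z{\left(I,R \right)} = - R$ ($z{\left(I,R \right)} = \frac{\left(-3\right) R}{3} = - R$)
$L{\left(j,U \right)} = \frac{U + j}{2 j}$
$Q{\left(D \right)} = 25$ ($Q{\left(D \right)} = \left(\frac{D + D}{2 D} - 6\right)^{2} = \left(\frac{2 D}{2 D} - 6\right)^{2} = \left(1 - 6\right)^{2} = \left(-5\right)^{2} = 25$)
$292 \left(Q{\left(11 \right)} - 376\right) = 292 \left(25 - 376\right) = 292 \left(-351\right) = -102492$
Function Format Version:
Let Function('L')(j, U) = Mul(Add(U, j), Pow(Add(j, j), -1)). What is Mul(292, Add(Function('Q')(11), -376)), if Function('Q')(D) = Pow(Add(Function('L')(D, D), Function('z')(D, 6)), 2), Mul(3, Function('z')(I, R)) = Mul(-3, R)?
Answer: -102492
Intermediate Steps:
Function('z')(I, R) = Mul(-1, R) (Function('z')(I, R) = Mul(Rational(1, 3), Mul(-3, R)) = Mul(-1, R))
Function('L')(j, U) = Mul(Rational(1, 2), Pow(j, -1), Add(U, j)) (Function('L')(j, U) = Mul(Add(U, j), Pow(Mul(2, j), -1)) = Mul(Add(U, j), Mul(Rational(1, 2), Pow(j, -1))) = Mul(Rational(1, 2), Pow(j, -1), Add(U, j)))
Function('Q')(D) = 25 (Function('Q')(D) = Pow(Add(Mul(Rational(1, 2), Pow(D, -1), Add(D, D)), Mul(-1, 6)), 2) = Pow(Add(Mul(Rational(1, 2), Pow(D, -1), Mul(2, D)), -6), 2) = Pow(Add(1, -6), 2) = Pow(-5, 2) = 25)
Mul(292, Add(Function('Q')(11), -376)) = Mul(292, Add(25, -376)) = Mul(292, -351) = -102492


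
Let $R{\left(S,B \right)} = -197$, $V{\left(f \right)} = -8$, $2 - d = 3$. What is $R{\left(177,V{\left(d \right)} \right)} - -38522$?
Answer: $38325$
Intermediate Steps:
$d = -1$ ($d = 2 - 3 = -1$)
$R{\left(177,V{\left(d \right)} \right)} - -38522 = -197 - -38522 = -197 + 38522 = 38325$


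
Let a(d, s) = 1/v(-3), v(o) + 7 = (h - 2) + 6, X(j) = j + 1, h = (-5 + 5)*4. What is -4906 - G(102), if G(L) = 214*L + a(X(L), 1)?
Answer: -80201/3 ≈ -26734.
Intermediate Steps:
h = 0 (h = 0*4 = 0)
X(j) = 1 + j
v(o) = -3 (v(o) = -7 + ((0 - 2) + 6) = -7 + (-2 + 6) = -7 + 4 = -3)
a(d, s) = -1/3 (a(d, s) = 1/(-3) = -1/3)
G(L) = -1/3 + 214*L (G(L) = 214*L - 1/3 = -1/3 + 214*L)
-4906 - G(102) = -4906 - (-1/3 + 214*102) = -4906 - (-1/3 + 21828) = -4906 - 1*65483/3 = -4906 - 65483/3 = -80201/3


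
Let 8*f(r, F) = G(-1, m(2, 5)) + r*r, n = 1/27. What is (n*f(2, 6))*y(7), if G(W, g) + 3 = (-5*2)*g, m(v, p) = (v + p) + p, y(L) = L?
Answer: -833/216 ≈ -3.8565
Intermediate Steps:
m(v, p) = v + 2*p (m(v, p) = (p + v) + p = v + 2*p)
G(W, g) = -3 - 10*g (G(W, g) = -3 + (-5*2)*g = -3 - 10*g)
n = 1/27 ≈ 0.037037
f(r, F) = -123/8 + r**2/8 (f(r, F) = ((-3 - 10*(2 + 2*5)) + r*r)/8 = ((-3 - 10*(2 + 10)) + r**2)/8 = ((-3 - 10*12) + r**2)/8 = ((-3 - 120) + r**2)/8 = (-123 + r**2)/8 = -123/8 + r**2/8)
(n*f(2, 6))*y(7) = ((-123/8 + (1/8)*2**2)/27)*7 = ((-123/8 + (1/8)*4)/27)*7 = ((-123/8 + 1/2)/27)*7 = ((1/27)*(-119/8))*7 = -119/216*7 = -833/216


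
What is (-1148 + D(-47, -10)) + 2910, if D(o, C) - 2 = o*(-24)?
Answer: 2892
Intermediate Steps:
D(o, C) = 2 - 24*o (D(o, C) = 2 + o*(-24) = 2 - 24*o)
(-1148 + D(-47, -10)) + 2910 = (-1148 + (2 - 24*(-47))) + 2910 = (-1148 + (2 + 1128)) + 2910 = (-1148 + 1130) + 2910 = -18 + 2910 = 2892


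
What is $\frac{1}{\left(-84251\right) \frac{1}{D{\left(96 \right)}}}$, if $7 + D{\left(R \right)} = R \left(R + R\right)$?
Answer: $- \frac{18425}{84251} \approx -0.21869$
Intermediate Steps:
$D{\left(R \right)} = -7 + 2 R^{2}$ ($D{\left(R \right)} = -7 + R \left(R + R\right) = -7 + R 2 R = -7 + 2 R^{2}$)
$\frac{1}{\left(-84251\right) \frac{1}{D{\left(96 \right)}}} = \frac{1}{\left(-84251\right) \frac{1}{-7 + 2 \cdot 96^{2}}} = \frac{1}{\left(-84251\right) \frac{1}{-7 + 2 \cdot 9216}} = \frac{1}{\left(-84251\right) \frac{1}{-7 + 18432}} = \frac{1}{\left(-84251\right) \frac{1}{18425}} = \frac{1}{- \frac{84251}{18425}} = - \frac{18425}{84251}$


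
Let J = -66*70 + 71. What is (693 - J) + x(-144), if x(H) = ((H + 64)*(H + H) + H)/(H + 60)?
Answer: 34786/7 ≈ 4969.4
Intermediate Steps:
J = -4549 (J = -4620 + 71 = -4549)
x(H) = (H + 2*H*(64 + H))/(60 + H) (x(H) = ((64 + H)*(2*H) + H)/(60 + H) = (2*H*(64 + H) + H)/(60 + H) = (H + 2*H*(64 + H))/(60 + H))
(693 - J) + x(-144) = (693 - 1*(-4549)) - 144*(129 + 2*(-144))/(60 - 144) = (693 + 4549) - 144*(129 - 288)/(-84) = 5242 - 144*(-1/84)*(-159) = 5242 - 1908/7 = 34786/7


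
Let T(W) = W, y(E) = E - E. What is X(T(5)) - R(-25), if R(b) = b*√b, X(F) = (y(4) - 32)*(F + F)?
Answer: -320 + 125*I ≈ -320.0 + 125.0*I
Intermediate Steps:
y(E) = 0
X(F) = -64*F (X(F) = (0 - 32)*(F + F) = -64*F)
R(b) = b^(3/2)
X(T(5)) - R(-25) = -64*5 - (-25)^(3/2) = -320 - (-125)*I = -320 + 125*I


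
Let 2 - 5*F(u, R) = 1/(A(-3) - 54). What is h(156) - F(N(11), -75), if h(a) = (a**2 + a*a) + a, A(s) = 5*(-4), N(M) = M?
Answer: 18066211/370 ≈ 48828.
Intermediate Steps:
A(s) = -20
F(u, R) = 149/370 (F(u, R) = 2/5 - 1/(5*(-20 - 54)) = 2/5 - 1/5/(-74) = 2/5 - 1/5*(-1/74) = 2/5 + 1/370 = 149/370)
h(a) = a + 2*a**2 (h(a) = (a**2 + a**2) + a = 2*a**2 + a = a + 2*a**2)
h(156) - F(N(11), -75) = 156*(1 + 2*156) - 1*149/370 = 156*(1 + 312) - 149/370 = 156*313 - 149/370 = 48828 - 149/370 = 18066211/370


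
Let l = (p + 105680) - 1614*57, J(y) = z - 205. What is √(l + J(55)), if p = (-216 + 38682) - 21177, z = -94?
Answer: 12*√213 ≈ 175.13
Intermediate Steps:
J(y) = -299 (J(y) = -94 - 205 = -299)
p = 17289 (p = 38466 - 21177 = 17289)
l = 30971 (l = (17289 + 105680) - 1614*57 = 122969 - 91998 = 30971)
√(l + J(55)) = √(30971 - 299) = √30672 = 12*√213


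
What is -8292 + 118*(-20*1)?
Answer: -10652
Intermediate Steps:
-8292 + 118*(-20*1) = -8292 + 118*(-20) = -8292 - 2360 = -10652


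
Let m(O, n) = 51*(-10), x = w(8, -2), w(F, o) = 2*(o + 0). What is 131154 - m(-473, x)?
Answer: 131664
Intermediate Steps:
w(F, o) = 2*o
x = -4 (x = 2*(-2) = -4)
m(O, n) = -510
131154 - m(-473, x) = 131154 - 1*(-510) = 131154 + 510 = 131664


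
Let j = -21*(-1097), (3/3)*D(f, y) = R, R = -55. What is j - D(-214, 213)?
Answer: 23092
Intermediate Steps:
D(f, y) = -55
j = 23037
j - D(-214, 213) = 23037 - 1*(-55) = 23037 + 55 = 23092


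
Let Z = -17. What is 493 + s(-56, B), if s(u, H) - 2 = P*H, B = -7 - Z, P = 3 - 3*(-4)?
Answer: 645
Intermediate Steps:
P = 15 (P = 3 + 12 = 15)
B = 10 (B = -7 - 1*(-17) = -7 + 17 = 10)
s(u, H) = 2 + 15*H
493 + s(-56, B) = 493 + (2 + 15*10) = 493 + (2 + 150) = 493 + 152 = 645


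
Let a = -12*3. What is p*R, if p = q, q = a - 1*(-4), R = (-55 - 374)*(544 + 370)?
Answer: 12547392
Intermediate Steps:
a = -36
R = -392106 (R = -429*914 = -392106)
q = -32 (q = -36 - 1*(-4) = -36 + 4 = -32)
p = -32
p*R = -32*(-392106) = 12547392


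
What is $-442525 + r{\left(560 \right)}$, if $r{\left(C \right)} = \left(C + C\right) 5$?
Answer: $-436925$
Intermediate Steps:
$r{\left(C \right)} = 10 C$ ($r{\left(C \right)} = 2 C 5 = 10 C$)
$-442525 + r{\left(560 \right)} = -442525 + 10 \cdot 560 = -442525 + 5600 = -436925$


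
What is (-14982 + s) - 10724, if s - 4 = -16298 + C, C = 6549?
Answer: -35451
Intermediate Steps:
s = -9745 (s = 4 + (-16298 + 6549) = 4 - 9749 = -9745)
(-14982 + s) - 10724 = (-14982 - 9745) - 10724 = -24727 - 10724 = -35451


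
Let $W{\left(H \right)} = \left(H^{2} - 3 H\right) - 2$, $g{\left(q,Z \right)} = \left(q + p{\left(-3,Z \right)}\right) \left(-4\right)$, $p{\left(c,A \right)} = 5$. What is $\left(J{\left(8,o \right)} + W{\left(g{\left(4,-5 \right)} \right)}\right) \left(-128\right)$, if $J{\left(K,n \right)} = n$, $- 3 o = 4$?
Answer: $- \frac{537856}{3} \approx -1.7929 \cdot 10^{5}$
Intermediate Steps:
$o = - \frac{4}{3}$ ($o = \left(- \frac{1}{3}\right) 4 = - \frac{4}{3} \approx -1.3333$)
$g{\left(q,Z \right)} = -20 - 4 q$ ($g{\left(q,Z \right)} = \left(q + 5\right) \left(-4\right) = \left(5 + q\right) \left(-4\right) = -20 - 4 q$)
$W{\left(H \right)} = -2 + H^{2} - 3 H$
$\left(J{\left(8,o \right)} + W{\left(g{\left(4,-5 \right)} \right)}\right) \left(-128\right) = \left(- \frac{4}{3} - \left(2 - \left(-20 - 16\right)^{2} + 3 \left(-20 - 16\right)\right)\right) \left(-128\right) = \left(- \frac{4}{3} - \left(-106 - 1296\right)\right) \left(-128\right) = \left(- \frac{4}{3} + \left(-2 + 1296 + 108\right)\right) \left(-128\right) = \left(- \frac{4}{3} + 1402\right) \left(-128\right) = \frac{4202}{3} \left(-128\right) = - \frac{537856}{3}$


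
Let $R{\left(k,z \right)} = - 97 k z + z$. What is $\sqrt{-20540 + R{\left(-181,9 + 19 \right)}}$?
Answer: $2 \sqrt{117771} \approx 686.36$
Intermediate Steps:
$R{\left(k,z \right)} = z - 97 k z$ ($R{\left(k,z \right)} = - 97 k z + z = z - 97 k z$)
$\sqrt{-20540 + R{\left(-181,9 + 19 \right)}} = \sqrt{-20540 + \left(9 + 19\right) \left(1 - -17557\right)} = \sqrt{-20540 + 28 \left(1 + 17557\right)} = \sqrt{-20540 + 28 \cdot 17558} = \sqrt{-20540 + 491624} = \sqrt{471084} = 2 \sqrt{117771}$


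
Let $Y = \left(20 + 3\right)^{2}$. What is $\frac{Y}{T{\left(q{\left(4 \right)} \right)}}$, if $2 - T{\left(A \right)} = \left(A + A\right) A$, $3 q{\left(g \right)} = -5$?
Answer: $- \frac{4761}{32} \approx -148.78$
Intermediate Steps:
$q{\left(g \right)} = - \frac{5}{3}$ ($q{\left(g \right)} = \frac{1}{3} \left(-5\right) = - \frac{5}{3}$)
$Y = 529$ ($Y = 23^{2} = 529$)
$T{\left(A \right)} = 2 - 2 A^{2}$ ($T{\left(A \right)} = 2 - \left(A + A\right) A = 2 - 2 A A = 2 - 2 A^{2}$)
$\frac{Y}{T{\left(q{\left(4 \right)} \right)}} = \frac{529}{2 - 2 \left(- \frac{5}{3}\right)^{2}} = \frac{529}{2 - \frac{50}{9}} = \frac{529}{- \frac{32}{9}} = 529 \left(- \frac{9}{32}\right) = - \frac{4761}{32}$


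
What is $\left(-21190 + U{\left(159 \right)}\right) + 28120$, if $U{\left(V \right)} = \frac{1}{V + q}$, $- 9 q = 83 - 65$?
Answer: $\frac{1088011}{157} \approx 6930.0$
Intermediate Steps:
$q = -2$ ($q = - \frac{83 - 65}{9} = \left(- \frac{1}{9}\right) 18 = -2$)
$U{\left(V \right)} = \frac{1}{-2 + V}$ ($U{\left(V \right)} = \frac{1}{V - 2} = \frac{1}{-2 + V}$)
$\left(-21190 + U{\left(159 \right)}\right) + 28120 = \left(-21190 + \frac{1}{-2 + 159}\right) + 28120 = \left(-21190 + \frac{1}{157}\right) + 28120 = - \frac{3326829}{157} + 28120 = \frac{1088011}{157}$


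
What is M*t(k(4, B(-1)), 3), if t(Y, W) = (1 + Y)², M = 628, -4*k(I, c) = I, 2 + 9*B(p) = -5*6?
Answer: 0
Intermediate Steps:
B(p) = -32/9 (B(p) = -2/9 + (-5*6)/9 = -2/9 + (⅑)*(-30) = -2/9 - 10/3 = -32/9)
k(I, c) = -I/4
M*t(k(4, B(-1)), 3) = 628*(1 - ¼*4)² = 628*(1 - 1)² = 628*0² = 628*0 = 0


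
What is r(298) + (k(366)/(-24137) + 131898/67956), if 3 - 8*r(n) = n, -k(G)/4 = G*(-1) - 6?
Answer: -38267907813/1093502648 ≈ -34.996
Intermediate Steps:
k(G) = 24 + 4*G (k(G) = -4*(G*(-1) - 6) = -4*(-G - 6) = -4*(-6 - G) = 24 + 4*G)
r(n) = 3/8 - n/8
r(298) + (k(366)/(-24137) + 131898/67956) = (3/8 - ⅛*298) + ((24 + 4*366)/(-24137) + 131898/67956) = (3/8 - 149/4) + ((24 + 1464)*(-1/24137) + 131898*(1/67956)) = -295/8 + (1488*(-1/24137) + 21983/11326) = -295/8 + (-1488/24137 + 21983/11326) = -295/8 + 513750583/273375662 = -38267907813/1093502648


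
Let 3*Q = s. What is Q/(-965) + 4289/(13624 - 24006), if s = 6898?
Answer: -84031691/30055890 ≈ -2.7958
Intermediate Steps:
Q = 6898/3 (Q = (⅓)*6898 = 6898/3 ≈ 2299.3)
Q/(-965) + 4289/(13624 - 24006) = (6898/3)/(-965) + 4289/(13624 - 24006) = (6898/3)*(-1/965) + 4289/(-10382) = -6898/2895 + 4289*(-1/10382) = -6898/2895 - 4289/10382 = -84031691/30055890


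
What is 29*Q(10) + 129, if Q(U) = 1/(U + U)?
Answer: 2609/20 ≈ 130.45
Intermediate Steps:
Q(U) = 1/(2*U)
29*Q(10) + 129 = 29*((½)/10) + 129 = 29*((½)*(⅒)) + 129 = 29*(1/20) + 129 = 29/20 + 129 = 2609/20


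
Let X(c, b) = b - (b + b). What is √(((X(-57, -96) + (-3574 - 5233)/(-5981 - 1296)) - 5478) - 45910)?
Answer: 3*I*√301787763481/7277 ≈ 226.47*I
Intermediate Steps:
X(c, b) = -b (X(c, b) = b - 2*b = -b)
√(((X(-57, -96) + (-3574 - 5233)/(-5981 - 1296)) - 5478) - 45910) = √(((-1*(-96) + (-3574 - 5233)/(-5981 - 1296)) - 5478) - 45910) = √(((96 - 8807/(-7277)) - 5478) - 45910) = √(((96 - 8807*(-1/7277)) - 5478) - 45910) = √(((96 + 8807/7277) - 5478) - 45910) = √((707399/7277 - 5478) - 45910) = √(-39156007/7277 - 45910) = √(-373243077/7277) = 3*I*√301787763481/7277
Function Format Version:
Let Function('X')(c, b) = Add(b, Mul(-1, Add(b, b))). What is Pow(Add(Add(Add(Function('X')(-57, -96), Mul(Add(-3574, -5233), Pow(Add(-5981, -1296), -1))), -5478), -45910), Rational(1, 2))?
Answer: Mul(Rational(3, 7277), I, Pow(301787763481, Rational(1, 2))) ≈ Mul(226.47, I)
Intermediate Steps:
Function('X')(c, b) = Mul(-1, b) (Function('X')(c, b) = Add(b, Mul(-1, Mul(2, b))) = Add(b, Mul(-2, b)) = Mul(-1, b))
Pow(Add(Add(Add(Function('X')(-57, -96), Mul(Add(-3574, -5233), Pow(Add(-5981, -1296), -1))), -5478), -45910), Rational(1, 2)) = Pow(Add(Add(Add(Mul(-1, -96), Mul(Add(-3574, -5233), Pow(Add(-5981, -1296), -1))), -5478), -45910), Rational(1, 2)) = Pow(Add(Add(Add(96, Mul(-8807, Pow(-7277, -1))), -5478), -45910), Rational(1, 2)) = Pow(Add(Add(Add(96, Mul(-8807, Rational(-1, 7277))), -5478), -45910), Rational(1, 2)) = Pow(Add(Add(Add(96, Rational(8807, 7277)), -5478), -45910), Rational(1, 2)) = Pow(Add(Add(Rational(707399, 7277), -5478), -45910), Rational(1, 2)) = Pow(Add(Rational(-39156007, 7277), -45910), Rational(1, 2)) = Pow(Rational(-373243077, 7277), Rational(1, 2)) = Mul(Rational(3, 7277), I, Pow(301787763481, Rational(1, 2)))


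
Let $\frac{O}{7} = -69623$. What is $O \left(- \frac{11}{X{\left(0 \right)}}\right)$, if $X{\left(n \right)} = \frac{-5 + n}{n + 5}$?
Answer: $-5360971$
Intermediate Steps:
$X{\left(n \right)} = \frac{-5 + n}{5 + n}$
$O = -487361$ ($O = 7 \left(-69623\right) = -487361$)
$O \left(- \frac{11}{X{\left(0 \right)}}\right) = - 487361 \left(- \frac{11}{\frac{1}{5 + 0} \left(-5 + 0\right)}\right) = - 487361 \left(- \frac{11}{\frac{1}{5} \left(-5\right)}\right) = - 487361 \left(- \frac{11}{-1}\right) = - 487361 \left(\left(-11\right) \left(-1\right)\right) = \left(-487361\right) 11 = -5360971$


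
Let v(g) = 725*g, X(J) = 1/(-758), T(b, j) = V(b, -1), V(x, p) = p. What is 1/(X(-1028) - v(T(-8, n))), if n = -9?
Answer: 758/549549 ≈ 0.0013793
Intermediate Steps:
T(b, j) = -1
X(J) = -1/758
1/(X(-1028) - v(T(-8, n))) = 1/(-1/758 - 725*(-1)) = 1/(-1/758 - 1*(-725)) = 1/(-1/758 + 725) = 1/(549549/758) = 758/549549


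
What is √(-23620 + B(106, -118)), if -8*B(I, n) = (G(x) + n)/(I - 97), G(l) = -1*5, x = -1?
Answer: I*√3401034/12 ≈ 153.68*I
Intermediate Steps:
G(l) = -5
B(I, n) = -(-5 + n)/(8*(-97 + I)) (B(I, n) = -(-5 + n)/(8*(I - 97)) = -(-5 + n)/(8*(-97 + I)))
√(-23620 + B(106, -118)) = √(-23620 + (5 - 1*(-118))/(8*(-97 + 106))) = √(-23620 + (⅛)*(5 + 118)/9) = √(-23620 + (⅛)*(⅑)*123) = √(-23620 + 41/24) = √(-566839/24) = I*√3401034/12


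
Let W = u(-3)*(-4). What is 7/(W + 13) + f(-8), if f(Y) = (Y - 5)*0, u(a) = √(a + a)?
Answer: 91/265 + 28*I*√6/265 ≈ 0.3434 + 0.25881*I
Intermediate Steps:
u(a) = √2*√a (u(a) = √(2*a) = √2*√a)
f(Y) = 0 (f(Y) = (-5 + Y)*0 = 0)
W = -4*I*√6 (W = (√2*√(-3))*(-4) = (√2*(I*√3))*(-4) = (I*√6)*(-4) = -4*I*√6 ≈ -9.798*I)
7/(W + 13) + f(-8) = 7/(-4*I*√6 + 13) + 0 = 7/(13 - 4*I*√6) + 0 = 7/(13 - 4*I*√6)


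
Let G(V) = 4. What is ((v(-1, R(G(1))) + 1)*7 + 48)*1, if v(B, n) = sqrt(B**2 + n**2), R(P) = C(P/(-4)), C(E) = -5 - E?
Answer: 55 + 7*sqrt(17) ≈ 83.862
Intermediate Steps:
R(P) = -5 + P/4 (R(P) = -5 - P/(-4) = -5 - P*(-1)/4 = -5 - (-1)*P/4 = -5 + P/4)
((v(-1, R(G(1))) + 1)*7 + 48)*1 = ((sqrt((-1)**2 + (-5 + (1/4)*4)**2) + 1)*7 + 48)*1 = ((sqrt(1 + (-5 + 1)**2) + 1)*7 + 48)*1 = ((sqrt(1 + (-4)**2) + 1)*7 + 48)*1 = ((sqrt(1 + 16) + 1)*7 + 48)*1 = ((sqrt(17) + 1)*7 + 48)*1 = ((1 + sqrt(17))*7 + 48)*1 = ((7 + 7*sqrt(17)) + 48)*1 = (55 + 7*sqrt(17))*1 = 55 + 7*sqrt(17)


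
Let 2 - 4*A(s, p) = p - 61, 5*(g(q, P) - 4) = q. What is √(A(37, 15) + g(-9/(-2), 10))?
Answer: 13*√10/10 ≈ 4.1110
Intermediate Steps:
g(q, P) = 4 + q/5
A(s, p) = 63/4 - p/4 (A(s, p) = ½ - (p - 61)/4 = ½ - (-61 + p)/4 = ½ + (61/4 - p/4) = 63/4 - p/4)
√(A(37, 15) + g(-9/(-2), 10)) = √((63/4 - ¼*15) + (4 + (-9/(-2))/5)) = √((63/4 - 15/4) + (4 + (-9*(-½))/5)) = √(12 + (4 + (⅕)*(9/2))) = √(12 + (4 + 9/10)) = √(12 + 49/10) = √(169/10) = 13*√10/10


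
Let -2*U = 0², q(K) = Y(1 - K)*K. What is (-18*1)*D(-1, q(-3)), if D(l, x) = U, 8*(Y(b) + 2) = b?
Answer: 0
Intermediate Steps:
Y(b) = -2 + b/8
q(K) = K*(-15/8 - K/8) (q(K) = (-2 + (1 - K)/8)*K = (-2 + (⅛ - K/8))*K = (-15/8 - K/8)*K = K*(-15/8 - K/8))
U = 0 (U = -½*0² = -½*0 = 0)
D(l, x) = 0
(-18*1)*D(-1, q(-3)) = -18*1*0 = -18*0 = 0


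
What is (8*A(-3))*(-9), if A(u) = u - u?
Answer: 0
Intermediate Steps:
A(u) = 0
(8*A(-3))*(-9) = (8*0)*(-9) = 0*(-9) = 0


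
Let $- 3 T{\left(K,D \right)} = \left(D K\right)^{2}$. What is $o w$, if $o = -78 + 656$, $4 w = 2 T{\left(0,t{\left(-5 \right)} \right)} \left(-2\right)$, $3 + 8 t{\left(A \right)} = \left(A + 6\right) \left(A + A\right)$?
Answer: $0$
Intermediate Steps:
$t{\left(A \right)} = - \frac{3}{8} + \frac{A \left(6 + A\right)}{4}$ ($t{\left(A \right)} = - \frac{3}{8} + \frac{\left(A + 6\right) \left(A + A\right)}{8} = - \frac{3}{8} + \frac{\left(6 + A\right) 2 A}{8} = - \frac{3}{8} + \frac{2 A \left(6 + A\right)}{8} = - \frac{3}{8} + \frac{A \left(6 + A\right)}{4}$)
$T{\left(K,D \right)} = - \frac{D^{2} K^{2}}{3}$ ($T{\left(K,D \right)} = - \frac{\left(D K\right)^{2}}{3} = - \frac{D^{2} K^{2}}{3}$)
$w = 0$ ($w = \frac{2 \left(- \frac{\left(- \frac{3}{8} + \frac{\left(-5\right)^{2}}{4} + \frac{3}{2} \left(-5\right)\right)^{2} \cdot 0^{2}}{3}\right) \left(-2\right)}{4} = \frac{2 \left(\left(- \frac{1}{3}\right) \left(- \frac{3}{8} + \frac{1}{4} \cdot 25 - \frac{15}{2}\right)^{2} \cdot 0\right) \left(-2\right)}{4} = \frac{2 \left(\left(- \frac{1}{3}\right) \left(- \frac{3}{8} + \frac{25}{4} - \frac{15}{2}\right)^{2} \cdot 0\right) \left(-2\right)}{4} = \frac{2 \left(\left(- \frac{1}{3}\right) \left(- \frac{13}{8}\right)^{2} \cdot 0\right) \left(-2\right)}{4} = \frac{2 \left(\left(- \frac{1}{3}\right) \frac{169}{64} \cdot 0\right) \left(-2\right)}{4} = \frac{2 \cdot 0 \left(-2\right)}{4} = \frac{0 \left(-2\right)}{4} = \frac{1}{4} \cdot 0 = 0$)
$o = 578$
$o w = 578 \cdot 0 = 0$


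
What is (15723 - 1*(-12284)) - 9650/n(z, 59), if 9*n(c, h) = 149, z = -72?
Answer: 4086193/149 ≈ 27424.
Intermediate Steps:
n(c, h) = 149/9 (n(c, h) = (⅑)*149 = 149/9)
(15723 - 1*(-12284)) - 9650/n(z, 59) = (15723 - 1*(-12284)) - 9650/149/9 = (15723 + 12284) - 9650*9/149 = 28007 - 86850/149 = 4086193/149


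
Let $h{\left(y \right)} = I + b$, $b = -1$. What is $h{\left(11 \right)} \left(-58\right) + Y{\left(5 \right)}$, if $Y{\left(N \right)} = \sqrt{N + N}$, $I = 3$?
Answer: $-116 + \sqrt{10} \approx -112.84$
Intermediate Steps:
$h{\left(y \right)} = 2$ ($h{\left(y \right)} = 3 - 1 = 2$)
$Y{\left(N \right)} = \sqrt{2} \sqrt{N}$ ($Y{\left(N \right)} = \sqrt{2 N} = \sqrt{2} \sqrt{N}$)
$h{\left(11 \right)} \left(-58\right) + Y{\left(5 \right)} = 2 \left(-58\right) + \sqrt{2} \sqrt{5} = -116 + \sqrt{10}$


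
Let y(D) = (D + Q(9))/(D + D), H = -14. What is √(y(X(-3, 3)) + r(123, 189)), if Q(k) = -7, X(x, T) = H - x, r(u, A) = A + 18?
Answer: 3*√2794/11 ≈ 14.416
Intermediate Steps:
r(u, A) = 18 + A
X(x, T) = -14 - x
y(D) = (-7 + D)/(2*D) (y(D) = (D - 7)/(D + D) = (-7 + D)/((2*D)) = (-7 + D)*(1/(2*D)) = (-7 + D)/(2*D))
√(y(X(-3, 3)) + r(123, 189)) = √((-7 + (-14 - 1*(-3)))/(2*(-14 - 1*(-3))) + (18 + 189)) = √((-7 + (-14 + 3))/(2*(-14 + 3)) + 207) = √((½)*(-7 - 11)/(-11) + 207) = √((½)*(-1/11)*(-18) + 207) = √(9/11 + 207) = √(2286/11) = 3*√2794/11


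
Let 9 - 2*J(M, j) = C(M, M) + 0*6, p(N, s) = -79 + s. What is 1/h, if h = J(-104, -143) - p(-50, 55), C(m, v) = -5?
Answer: 1/31 ≈ 0.032258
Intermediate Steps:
J(M, j) = 7 (J(M, j) = 9/2 - (-5 + 0*6)/2 = 9/2 - (-5 + 0)/2 = 9/2 - 1/2*(-5) = 9/2 + 5/2 = 7)
h = 31 (h = 7 - (-79 + 55) = 7 - 1*(-24) = 7 + 24 = 31)
1/h = 1/31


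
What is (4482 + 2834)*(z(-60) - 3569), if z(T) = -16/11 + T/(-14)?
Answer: -2008937020/77 ≈ -2.6090e+7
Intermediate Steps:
z(T) = -16/11 - T/14 (z(T) = -16*1/11 + T*(-1/14) = -16/11 - T/14)
(4482 + 2834)*(z(-60) - 3569) = (4482 + 2834)*((-16/11 - 1/14*(-60)) - 3569) = 7316*((-16/11 + 30/7) - 3569) = 7316*(218/77 - 3569) = 7316*(-274595/77) = -2008937020/77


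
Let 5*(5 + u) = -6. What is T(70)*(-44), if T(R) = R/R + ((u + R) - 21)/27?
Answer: -15356/135 ≈ -113.75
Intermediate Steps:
u = -31/5 (u = -5 + (⅕)*(-6) = -5 - 6/5 = -31/5 ≈ -6.2000)
T(R) = -1/135 + R/27 (T(R) = R/R + ((-31/5 + R) - 21)/27 = 1 + (-136/5 + R)*(1/27) = 1 + (-136/135 + R/27) = -1/135 + R/27)
T(70)*(-44) = (-1/135 + (1/27)*70)*(-44) = (-1/135 + 70/27)*(-44) = (349/135)*(-44) = -15356/135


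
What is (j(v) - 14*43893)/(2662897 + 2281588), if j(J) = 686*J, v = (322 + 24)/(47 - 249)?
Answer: -1776668/14268371 ≈ -0.12452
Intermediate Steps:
v = -173/101 (v = 346/(-202) = 346*(-1/202) = -173/101 ≈ -1.7129)
(j(v) - 14*43893)/(2662897 + 2281588) = (686*(-173/101) - 14*43893)/(2662897 + 2281588) = (-118678/101 - 614502)/4944485 = -62183380/101*1/4944485 = -1776668/14268371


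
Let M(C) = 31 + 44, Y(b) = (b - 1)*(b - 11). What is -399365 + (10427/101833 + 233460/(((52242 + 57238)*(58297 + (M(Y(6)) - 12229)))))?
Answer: -1141370223705164963/2857963307934 ≈ -3.9937e+5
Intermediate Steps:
Y(b) = (-1 + b)*(-11 + b)
M(C) = 75
-399365 + (10427/101833 + 233460/(((52242 + 57238)*(58297 + (M(Y(6)) - 12229))))) = -399365 + (10427/101833 + 233460/(((52242 + 57238)*(58297 + (75 - 12229))))) = -399365 + (10427*(1/101833) + 233460/((109480*(58297 - 12154)))) = -399365 + (10427/101833 + 233460/((109480*46143))) = -399365 + (10427/101833 + 233460/5051735640) = -399365 + (10427/101833 + 233460*(1/5051735640)) = -399365 + (10427/101833 + 1297/28065198) = -399365 + 292767896947/2857963307934 = -1141370223705164963/2857963307934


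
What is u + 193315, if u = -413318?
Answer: -220003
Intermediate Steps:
u + 193315 = -413318 + 193315 = -220003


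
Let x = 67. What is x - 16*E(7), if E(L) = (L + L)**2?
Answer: -3069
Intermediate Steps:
E(L) = 4*L**2 (E(L) = (2*L)**2 = 4*L**2)
x - 16*E(7) = 67 - 64*7**2 = 67 - 64*49 = 67 - 16*196 = 67 - 3136 = -3069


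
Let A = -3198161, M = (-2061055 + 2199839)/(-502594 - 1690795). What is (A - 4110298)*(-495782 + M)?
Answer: 7947532024762563738/2193389 ≈ 3.6234e+12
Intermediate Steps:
M = -138784/2193389 (M = 138784/(-2193389) = 138784*(-1/2193389) = -138784/2193389 ≈ -0.063274)
(A - 4110298)*(-495782 + M) = (-3198161 - 4110298)*(-495782 - 138784/2193389) = -7308459*(-1087442923982/2193389) = 7947532024762563738/2193389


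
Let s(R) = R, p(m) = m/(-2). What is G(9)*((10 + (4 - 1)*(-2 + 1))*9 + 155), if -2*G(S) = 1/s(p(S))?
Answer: 218/9 ≈ 24.222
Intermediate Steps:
p(m) = -m/2 (p(m) = m*(-1/2) = -m/2)
G(S) = 1/S (G(S) = -(-2/S)/2 = -(-1)/S = 1/S)
G(9)*((10 + (4 - 1)*(-2 + 1))*9 + 155) = ((10 + (4 - 1)*(-2 + 1))*9 + 155)/9 = ((10 + 3*(-1))*9 + 155)/9 = ((10 - 3)*9 + 155)/9 = (7*9 + 155)/9 = (63 + 155)/9 = (1/9)*218 = 218/9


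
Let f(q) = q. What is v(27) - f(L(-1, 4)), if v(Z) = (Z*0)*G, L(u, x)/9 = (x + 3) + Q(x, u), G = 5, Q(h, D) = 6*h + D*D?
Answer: -288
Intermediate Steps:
Q(h, D) = D**2 + 6*h (Q(h, D) = 6*h + D**2 = D**2 + 6*h)
L(u, x) = 27 + 9*u**2 + 63*x (L(u, x) = 9*((x + 3) + (u**2 + 6*x)) = 9*((3 + x) + (u**2 + 6*x)) = 9*(3 + u**2 + 7*x) = 27 + 9*u**2 + 63*x)
v(Z) = 0 (v(Z) = (Z*0)*5 = 0*5 = 0)
v(27) - f(L(-1, 4)) = 0 - (27 + 9*(-1)**2 + 63*4) = 0 - (27 + 9*1 + 252) = 0 - (27 + 9 + 252) = 0 - 1*288 = 0 - 288 = -288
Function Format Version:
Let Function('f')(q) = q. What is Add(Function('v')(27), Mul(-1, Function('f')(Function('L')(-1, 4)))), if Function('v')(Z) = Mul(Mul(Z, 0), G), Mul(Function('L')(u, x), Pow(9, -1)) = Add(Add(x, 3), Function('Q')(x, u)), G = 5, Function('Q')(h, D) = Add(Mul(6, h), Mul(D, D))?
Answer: -288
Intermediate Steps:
Function('Q')(h, D) = Add(Pow(D, 2), Mul(6, h)) (Function('Q')(h, D) = Add(Mul(6, h), Pow(D, 2)) = Add(Pow(D, 2), Mul(6, h)))
Function('L')(u, x) = Add(27, Mul(9, Pow(u, 2)), Mul(63, x)) (Function('L')(u, x) = Mul(9, Add(Add(x, 3), Add(Pow(u, 2), Mul(6, x)))) = Mul(9, Add(Add(3, x), Add(Pow(u, 2), Mul(6, x)))) = Mul(9, Add(3, Pow(u, 2), Mul(7, x))) = Add(27, Mul(9, Pow(u, 2)), Mul(63, x)))
Function('v')(Z) = 0 (Function('v')(Z) = Mul(Mul(Z, 0), 5) = Mul(0, 5) = 0)
Add(Function('v')(27), Mul(-1, Function('f')(Function('L')(-1, 4)))) = Add(0, Mul(-1, Add(27, Mul(9, Pow(-1, 2)), Mul(63, 4)))) = Add(0, Mul(-1, Add(27, Mul(9, 1), 252))) = Add(0, Mul(-1, Add(27, 9, 252))) = Add(0, Mul(-1, 288)) = Add(0, -288) = -288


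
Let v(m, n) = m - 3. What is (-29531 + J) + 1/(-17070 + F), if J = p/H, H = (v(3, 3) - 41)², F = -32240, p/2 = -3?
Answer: -2447828135951/82890110 ≈ -29531.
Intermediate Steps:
p = -6 (p = 2*(-3) = -6)
v(m, n) = -3 + m
H = 1681 (H = ((-3 + 3) - 41)² = (0 - 41)² = (-41)² = 1681)
J = -6/1681 ≈ -0.0035693
(-29531 + J) + 1/(-17070 + F) = (-29531 - 6/1681) + 1/(-17070 - 32240) = -49641617/1681 + 1/(-49310) = -49641617/1681 - 1/49310 = -2447828135951/82890110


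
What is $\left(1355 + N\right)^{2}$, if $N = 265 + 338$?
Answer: $3833764$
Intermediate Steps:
$N = 603$
$\left(1355 + N\right)^{2} = \left(1355 + 603\right)^{2} = 1958^{2} = 3833764$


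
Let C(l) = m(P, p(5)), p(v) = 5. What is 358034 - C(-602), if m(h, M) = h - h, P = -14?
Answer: 358034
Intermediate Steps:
m(h, M) = 0
C(l) = 0
358034 - C(-602) = 358034 - 1*0 = 358034 + 0 = 358034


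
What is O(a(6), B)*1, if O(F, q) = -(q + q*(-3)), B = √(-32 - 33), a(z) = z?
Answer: 2*I*√65 ≈ 16.125*I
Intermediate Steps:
B = I*√65 (B = √(-65) = I*√65 ≈ 8.0623*I)
O(F, q) = 2*q (O(F, q) = -(q - 3*q) = -(-2)*q = 2*q)
O(a(6), B)*1 = (2*(I*√65))*1 = (2*I*√65)*1 = 2*I*√65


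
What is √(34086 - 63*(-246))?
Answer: 4*√3099 ≈ 222.67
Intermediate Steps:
√(34086 - 63*(-246)) = √(34086 + 15498) = √49584 = 4*√3099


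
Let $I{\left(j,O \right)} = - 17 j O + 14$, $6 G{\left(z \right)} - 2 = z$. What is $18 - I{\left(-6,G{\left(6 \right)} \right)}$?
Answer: $-132$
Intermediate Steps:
$G{\left(z \right)} = \frac{1}{3} + \frac{z}{6}$
$I{\left(j,O \right)} = 14 - 17 O j$ ($I{\left(j,O \right)} = - 17 O j + 14 = 14 - 17 O j$)
$18 - I{\left(-6,G{\left(6 \right)} \right)} = 18 - \left(14 - 17 \left(\frac{1}{3} + \frac{1}{6} \cdot 6\right) \left(-6\right)\right) = 18 - \left(14 - 17 \left(\frac{1}{3} + 1\right) \left(-6\right)\right) = 18 - \left(14 - \frac{68}{3} \left(-6\right)\right) = 18 - \left(14 + 136\right) = 18 - 150 = -132$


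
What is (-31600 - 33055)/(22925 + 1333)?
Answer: -64655/24258 ≈ -2.6653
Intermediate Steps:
(-31600 - 33055)/(22925 + 1333) = -64655/24258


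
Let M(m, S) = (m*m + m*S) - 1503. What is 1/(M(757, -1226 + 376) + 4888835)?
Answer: 1/4816931 ≈ 2.0760e-7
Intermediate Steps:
M(m, S) = -1503 + m² + S*m (M(m, S) = (m² + S*m) - 1503 = -1503 + m² + S*m)
1/(M(757, -1226 + 376) + 4888835) = 1/((-1503 + 757² + (-1226 + 376)*757) + 4888835) = 1/((-1503 + 573049 - 850*757) + 4888835) = 1/((-1503 + 573049 - 643450) + 4888835) = 1/(-71904 + 4888835) = 1/4816931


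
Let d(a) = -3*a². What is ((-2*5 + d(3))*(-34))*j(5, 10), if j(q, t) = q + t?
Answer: 18870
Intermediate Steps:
((-2*5 + d(3))*(-34))*j(5, 10) = ((-2*5 - 3*3²)*(-34))*(5 + 10) = ((-10 - 3*9)*(-34))*15 = ((-10 - 27)*(-34))*15 = -37*(-34)*15 = 1258*15 = 18870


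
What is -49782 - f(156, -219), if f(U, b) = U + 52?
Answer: -49990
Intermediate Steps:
f(U, b) = 52 + U
-49782 - f(156, -219) = -49782 - (52 + 156) = -49782 - 1*208 = -49782 - 208 = -49990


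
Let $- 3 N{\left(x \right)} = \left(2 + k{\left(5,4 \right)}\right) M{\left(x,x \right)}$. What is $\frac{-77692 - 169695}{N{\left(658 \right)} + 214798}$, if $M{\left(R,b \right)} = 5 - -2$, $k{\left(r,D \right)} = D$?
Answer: $- \frac{247387}{214784} \approx -1.1518$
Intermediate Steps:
$M{\left(R,b \right)} = 7$ ($M{\left(R,b \right)} = 5 + 2 = 7$)
$N{\left(x \right)} = -14$ ($N{\left(x \right)} = - \frac{\left(2 + 4\right) 7}{3} = - \frac{6 \cdot 7}{3} = \left(- \frac{1}{3}\right) 42 = -14$)
$\frac{-77692 - 169695}{N{\left(658 \right)} + 214798} = \frac{-77692 - 169695}{-14 + 214798} = - \frac{247387}{214784}$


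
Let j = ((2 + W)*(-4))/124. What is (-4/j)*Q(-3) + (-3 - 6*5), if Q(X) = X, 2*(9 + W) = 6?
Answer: 60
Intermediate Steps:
W = -6 (W = -9 + (½)*6 = -9 + 3 = -6)
j = 4/31 (j = ((2 - 6)*(-4))/124 = -4*(-4)*(1/124) = 16*(1/124) = 4/31 ≈ 0.12903)
(-4/j)*Q(-3) + (-3 - 6*5) = -4/4/31*(-3) + (-3 - 6*5) = -4*31/4*(-3) + (-3 - 30) = -31*(-3) - 33 = 93 - 33 = 60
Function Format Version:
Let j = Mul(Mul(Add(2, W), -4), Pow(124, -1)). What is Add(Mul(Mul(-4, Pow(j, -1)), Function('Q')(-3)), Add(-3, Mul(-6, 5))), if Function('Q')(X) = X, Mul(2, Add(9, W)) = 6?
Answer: 60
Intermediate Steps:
W = -6 (W = Add(-9, Mul(Rational(1, 2), 6)) = Add(-9, 3) = -6)
j = Rational(4, 31) (j = Mul(Mul(Add(2, -6), -4), Pow(124, -1)) = Mul(Mul(-4, -4), Rational(1, 124)) = Mul(16, Rational(1, 124)) = Rational(4, 31) ≈ 0.12903)
Add(Mul(Mul(-4, Pow(j, -1)), Function('Q')(-3)), Add(-3, Mul(-6, 5))) = Add(Mul(Mul(-4, Pow(Rational(4, 31), -1)), -3), Add(-3, Mul(-6, 5))) = Add(Mul(Mul(-4, Rational(31, 4)), -3), Add(-3, -30)) = Add(Mul(-31, -3), -33) = Add(93, -33) = 60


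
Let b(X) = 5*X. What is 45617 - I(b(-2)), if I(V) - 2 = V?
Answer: 45625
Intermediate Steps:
I(V) = 2 + V
45617 - I(b(-2)) = 45617 - (2 + 5*(-2)) = 45617 - (2 - 10) = 45617 - 1*(-8) = 45617 + 8 = 45625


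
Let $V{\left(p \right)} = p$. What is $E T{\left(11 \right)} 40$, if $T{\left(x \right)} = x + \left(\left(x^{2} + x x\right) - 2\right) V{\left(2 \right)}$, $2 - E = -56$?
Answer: $1139120$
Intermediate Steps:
$E = 58$ ($E = 2 - -56 = 2 + 56 = 58$)
$T{\left(x \right)} = -4 + x + 4 x^{2}$ ($T{\left(x \right)} = x + \left(\left(x^{2} + x x\right) - 2\right) 2 = x + \left(\left(x^{2} + x^{2}\right) - 2\right) 2 = x + \left(2 x^{2} - 2\right) 2 = x + \left(-2 + 2 x^{2}\right) 2 = x + \left(-4 + 4 x^{2}\right) = -4 + x + 4 x^{2}$)
$E T{\left(11 \right)} 40 = 58 \left(-4 + 11 + 4 \cdot 11^{2}\right) 40 = 58 \left(-4 + 11 + 4 \cdot 121\right) 40 = 58 \left(-4 + 11 + 484\right) 40 = 58 \cdot 491 \cdot 40 = 28478 \cdot 40 = 1139120$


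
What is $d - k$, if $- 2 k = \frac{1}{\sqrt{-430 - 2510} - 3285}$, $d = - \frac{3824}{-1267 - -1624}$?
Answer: $- \frac{5503663111}{513802254} - \frac{7 i \sqrt{15}}{10794165} \approx -10.712 - 2.5116 \cdot 10^{-6} i$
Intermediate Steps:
$d = - \frac{3824}{357}$ ($d = - \frac{3824}{-1267 + 1624} = - \frac{3824}{357} \approx -10.711$)
$k = - \frac{1}{2 \left(-3285 + 14 i \sqrt{15}\right)}$ ($k = - \frac{1}{2 \left(\sqrt{-430 - 2510} - 3285\right)} = - \frac{1}{2 \left(\sqrt{-2940} - 3285\right)} = - \frac{1}{2 \left(14 i \sqrt{15} - 3285\right)} = - \frac{1}{2 \left(-3285 + 14 i \sqrt{15}\right)} \approx 0.00015217 + 2.5116 \cdot 10^{-6} i$)
$d - k = - \frac{3824}{357} - \left(\frac{219}{1439222} + \frac{7 i \sqrt{15}}{10794165}\right) = - \frac{5503663111}{513802254} - \frac{7 i \sqrt{15}}{10794165}$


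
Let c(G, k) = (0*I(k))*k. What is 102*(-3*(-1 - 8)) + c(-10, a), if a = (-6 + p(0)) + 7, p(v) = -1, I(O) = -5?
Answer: 2754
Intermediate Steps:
a = 0 (a = (-6 - 1) + 7 = -7 + 7 = 0)
c(G, k) = 0 (c(G, k) = (0*(-5))*k = 0*k = 0)
102*(-3*(-1 - 8)) + c(-10, a) = 102*(-3*(-1 - 8)) + 0 = 102*(-3*(-9)) + 0 = 102*27 + 0 = 2754 + 0 = 2754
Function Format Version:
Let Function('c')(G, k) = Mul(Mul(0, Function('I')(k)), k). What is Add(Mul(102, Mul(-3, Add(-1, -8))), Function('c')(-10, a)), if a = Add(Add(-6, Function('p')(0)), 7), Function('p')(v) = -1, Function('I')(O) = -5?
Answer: 2754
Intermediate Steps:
a = 0 (a = Add(Add(-6, -1), 7) = Add(-7, 7) = 0)
Function('c')(G, k) = 0 (Function('c')(G, k) = Mul(Mul(0, -5), k) = Mul(0, k) = 0)
Add(Mul(102, Mul(-3, Add(-1, -8))), Function('c')(-10, a)) = Add(Mul(102, Mul(-3, Add(-1, -8))), 0) = Add(Mul(102, Mul(-3, -9)), 0) = Add(Mul(102, 27), 0) = Add(2754, 0) = 2754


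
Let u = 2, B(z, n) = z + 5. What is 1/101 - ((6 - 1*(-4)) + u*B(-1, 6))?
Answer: -1817/101 ≈ -17.990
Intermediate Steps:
B(z, n) = 5 + z
1/101 - ((6 - 1*(-4)) + u*B(-1, 6)) = 1/101 - ((6 - 1*(-4)) + 2*(5 - 1)) = 1/101 - ((6 + 4) + 2*4) = 1/101 - (10 + 8) = 1/101 - 1*18 = 1/101 - 18 = -1817/101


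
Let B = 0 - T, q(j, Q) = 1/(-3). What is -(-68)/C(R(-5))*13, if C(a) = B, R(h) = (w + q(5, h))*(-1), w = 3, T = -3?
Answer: 884/3 ≈ 294.67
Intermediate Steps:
q(j, Q) = -⅓
R(h) = -8/3 (R(h) = (3 - ⅓)*(-1) = (8/3)*(-1) = -8/3)
B = 3 (B = 0 - 1*(-3) = 0 + 3 = 3)
C(a) = 3
-(-68)/C(R(-5))*13 = -(-68)/3*13 = -4*(-17/3)*13 = (68/3)*13 = 884/3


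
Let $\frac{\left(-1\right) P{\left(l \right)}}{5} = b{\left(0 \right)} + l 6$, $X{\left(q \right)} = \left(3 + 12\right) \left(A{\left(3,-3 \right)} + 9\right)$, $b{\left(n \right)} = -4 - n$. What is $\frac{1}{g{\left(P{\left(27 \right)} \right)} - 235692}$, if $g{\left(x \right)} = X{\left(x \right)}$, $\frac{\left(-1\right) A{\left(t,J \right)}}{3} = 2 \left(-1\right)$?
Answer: $- \frac{1}{235467} \approx -4.2469 \cdot 10^{-6}$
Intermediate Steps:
$A{\left(t,J \right)} = 6$ ($A{\left(t,J \right)} = - 3 \cdot 2 \left(-1\right) = \left(-3\right) \left(-2\right) = 6$)
$X{\left(q \right)} = 225$ ($X{\left(q \right)} = \left(3 + 12\right) \left(6 + 9\right) = 15 \cdot 15 = 225$)
$P{\left(l \right)} = 20 - 30 l$ ($P{\left(l \right)} = - 5 \left(\left(-4 - 0\right) + l 6\right) = - 5 \left(\left(-4 + 0\right) + 6 l\right) = - 5 \left(-4 + 6 l\right) = 20 - 30 l$)
$g{\left(x \right)} = 225$
$\frac{1}{g{\left(P{\left(27 \right)} \right)} - 235692} = \frac{1}{225 - 235692} = \frac{1}{-235467} = - \frac{1}{235467}$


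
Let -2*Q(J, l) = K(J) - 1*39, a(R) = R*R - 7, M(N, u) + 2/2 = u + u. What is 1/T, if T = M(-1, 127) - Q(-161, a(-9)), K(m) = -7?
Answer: 1/230 ≈ 0.0043478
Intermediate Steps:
M(N, u) = -1 + 2*u (M(N, u) = -1 + (u + u) = -1 + 2*u)
a(R) = -7 + R² (a(R) = R² - 7 = -7 + R²)
Q(J, l) = 23 (Q(J, l) = -(-7 - 1*39)/2 = -(-7 - 39)/2 = -½*(-46) = 23)
T = 230 (T = (-1 + 2*127) - 1*23 = (-1 + 254) - 23 = 253 - 23 = 230)
1/T = 1/230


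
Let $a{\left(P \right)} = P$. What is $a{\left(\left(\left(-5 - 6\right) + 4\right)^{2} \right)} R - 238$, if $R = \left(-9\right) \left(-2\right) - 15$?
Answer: $-91$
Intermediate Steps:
$R = 3$ ($R = 18 - 15 = 3$)
$a{\left(\left(\left(-5 - 6\right) + 4\right)^{2} \right)} R - 238 = \left(\left(-5 - 6\right) + 4\right)^{2} \cdot 3 - 238 = \left(-11 + 4\right)^{2} \cdot 3 - 238 = \left(-7\right)^{2} \cdot 3 - 238 = 49 \cdot 3 - 238 = 147 - 238 = -91$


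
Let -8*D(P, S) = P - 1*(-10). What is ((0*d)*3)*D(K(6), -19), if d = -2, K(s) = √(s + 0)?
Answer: 0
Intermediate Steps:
K(s) = √s
D(P, S) = -5/4 - P/8 (D(P, S) = -(P - 1*(-10))/8 = -(P + 10)/8 = -(10 + P)/8 = -5/4 - P/8)
((0*d)*3)*D(K(6), -19) = ((0*(-2))*3)*(-5/4 - √6/8) = (0*3)*(-5/4 - √6/8) = 0*(-5/4 - √6/8) = 0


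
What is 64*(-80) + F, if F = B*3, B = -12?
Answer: -5156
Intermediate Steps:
F = -36 (F = -12*3 = -36)
64*(-80) + F = 64*(-80) - 36 = -5120 - 36 = -5156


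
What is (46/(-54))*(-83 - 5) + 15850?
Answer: 429974/27 ≈ 15925.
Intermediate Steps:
(46/(-54))*(-83 - 5) + 15850 = (46*(-1/54))*(-88) + 15850 = -23/27*(-88) + 15850 = 2024/27 + 15850 = 429974/27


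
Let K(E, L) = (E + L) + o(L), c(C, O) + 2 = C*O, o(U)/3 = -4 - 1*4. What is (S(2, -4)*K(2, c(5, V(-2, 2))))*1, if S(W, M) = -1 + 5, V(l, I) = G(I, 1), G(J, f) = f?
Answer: -76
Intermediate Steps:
o(U) = -24 (o(U) = 3*(-4 - 1*4) = 3*(-4 - 4) = 3*(-8) = -24)
V(l, I) = 1
S(W, M) = 4
c(C, O) = -2 + C*O
K(E, L) = -24 + E + L (K(E, L) = (E + L) - 24 = -24 + E + L)
(S(2, -4)*K(2, c(5, V(-2, 2))))*1 = (4*(-24 + 2 + (-2 + 5*1)))*1 = (4*(-24 + 2 + (-2 + 5)))*1 = (4*(-24 + 2 + 3))*1 = (4*(-19))*1 = -76*1 = -76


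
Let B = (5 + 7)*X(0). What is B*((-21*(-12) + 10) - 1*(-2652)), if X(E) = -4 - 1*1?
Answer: -174840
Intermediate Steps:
X(E) = -5 (X(E) = -4 - 1 = -5)
B = -60 (B = (5 + 7)*(-5) = 12*(-5) = -60)
B*((-21*(-12) + 10) - 1*(-2652)) = -60*((-21*(-12) + 10) - 1*(-2652)) = -60*((252 + 10) + 2652) = -60*(262 + 2652) = -60*2914 = -174840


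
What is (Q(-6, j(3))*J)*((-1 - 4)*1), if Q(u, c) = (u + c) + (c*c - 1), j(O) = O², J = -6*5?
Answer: 12450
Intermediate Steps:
J = -30
Q(u, c) = -1 + c + u + c² (Q(u, c) = (c + u) + (c² - 1) = (c + u) + (-1 + c²) = -1 + c + u + c²)
(Q(-6, j(3))*J)*((-1 - 4)*1) = ((-1 + 3² - 6 + (3²)²)*(-30))*((-1 - 4)*1) = ((-1 + 9 - 6 + 9²)*(-30))*(-5*1) = ((-1 + 9 - 6 + 81)*(-30))*(-5) = (83*(-30))*(-5) = -2490*(-5) = 12450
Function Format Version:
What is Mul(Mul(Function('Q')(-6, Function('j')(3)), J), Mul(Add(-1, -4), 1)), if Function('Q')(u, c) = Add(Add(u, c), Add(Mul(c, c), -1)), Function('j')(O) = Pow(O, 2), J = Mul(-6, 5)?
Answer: 12450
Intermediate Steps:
J = -30
Function('Q')(u, c) = Add(-1, c, u, Pow(c, 2)) (Function('Q')(u, c) = Add(Add(c, u), Add(Pow(c, 2), -1)) = Add(Add(c, u), Add(-1, Pow(c, 2))) = Add(-1, c, u, Pow(c, 2)))
Mul(Mul(Function('Q')(-6, Function('j')(3)), J), Mul(Add(-1, -4), 1)) = Mul(Mul(Add(-1, Pow(3, 2), -6, Pow(Pow(3, 2), 2)), -30), Mul(Add(-1, -4), 1)) = Mul(Mul(Add(-1, 9, -6, Pow(9, 2)), -30), Mul(-5, 1)) = Mul(Mul(Add(-1, 9, -6, 81), -30), -5) = Mul(Mul(83, -30), -5) = Mul(-2490, -5) = 12450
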